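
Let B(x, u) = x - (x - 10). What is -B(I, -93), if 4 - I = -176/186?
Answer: -10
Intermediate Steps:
I = 460/93 (I = 4 - (-176)/186 = 4 - 1*(-88/93) = 4 + 88/93 = 460/93 ≈ 4.9462)
B(x, u) = 10 (B(x, u) = x - (-10 + x) = x + (10 - x) = 10)
-B(I, -93) = -1*10 = -10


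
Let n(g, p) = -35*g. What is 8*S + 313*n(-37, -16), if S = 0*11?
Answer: 405335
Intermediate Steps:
S = 0
8*S + 313*n(-37, -16) = 8*0 + 313*(-35*(-37)) = 0 + 313*1295 = 0 + 405335 = 405335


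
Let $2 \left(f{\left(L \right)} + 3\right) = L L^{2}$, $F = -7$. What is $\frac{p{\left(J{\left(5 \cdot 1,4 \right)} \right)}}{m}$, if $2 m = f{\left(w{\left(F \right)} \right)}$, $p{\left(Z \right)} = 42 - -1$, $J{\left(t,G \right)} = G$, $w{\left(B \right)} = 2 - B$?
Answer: $\frac{172}{723} \approx 0.2379$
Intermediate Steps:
$p{\left(Z \right)} = 43$ ($p{\left(Z \right)} = 42 + 1 = 43$)
$f{\left(L \right)} = -3 + \frac{L^{3}}{2}$ ($f{\left(L \right)} = -3 + \frac{L L^{2}}{2} = -3 + \frac{L^{3}}{2}$)
$m = \frac{723}{4}$ ($m = \frac{-3 + \frac{\left(2 - -7\right)^{3}}{2}}{2} = \frac{-3 + \frac{\left(2 + 7\right)^{3}}{2}}{2} = \frac{-3 + \frac{9^{3}}{2}}{2} = \frac{-3 + \frac{1}{2} \cdot 729}{2} = \frac{-3 + \frac{729}{2}}{2} = \frac{1}{2} \cdot \frac{723}{2} = \frac{723}{4} \approx 180.75$)
$\frac{p{\left(J{\left(5 \cdot 1,4 \right)} \right)}}{m} = \frac{43}{\frac{723}{4}} = 43 \cdot \frac{4}{723} = \frac{172}{723}$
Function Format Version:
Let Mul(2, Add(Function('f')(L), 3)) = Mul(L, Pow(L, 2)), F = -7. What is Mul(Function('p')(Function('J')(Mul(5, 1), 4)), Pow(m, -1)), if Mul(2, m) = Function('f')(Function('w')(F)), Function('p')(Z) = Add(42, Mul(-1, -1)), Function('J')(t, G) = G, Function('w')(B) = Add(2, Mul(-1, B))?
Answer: Rational(172, 723) ≈ 0.23790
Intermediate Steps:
Function('p')(Z) = 43 (Function('p')(Z) = Add(42, 1) = 43)
Function('f')(L) = Add(-3, Mul(Rational(1, 2), Pow(L, 3))) (Function('f')(L) = Add(-3, Mul(Rational(1, 2), Mul(L, Pow(L, 2)))) = Add(-3, Mul(Rational(1, 2), Pow(L, 3))))
m = Rational(723, 4) (m = Mul(Rational(1, 2), Add(-3, Mul(Rational(1, 2), Pow(Add(2, Mul(-1, -7)), 3)))) = Mul(Rational(1, 2), Add(-3, Mul(Rational(1, 2), Pow(Add(2, 7), 3)))) = Mul(Rational(1, 2), Add(-3, Mul(Rational(1, 2), Pow(9, 3)))) = Mul(Rational(1, 2), Add(-3, Mul(Rational(1, 2), 729))) = Mul(Rational(1, 2), Add(-3, Rational(729, 2))) = Mul(Rational(1, 2), Rational(723, 2)) = Rational(723, 4) ≈ 180.75)
Mul(Function('p')(Function('J')(Mul(5, 1), 4)), Pow(m, -1)) = Mul(43, Pow(Rational(723, 4), -1)) = Mul(43, Rational(4, 723)) = Rational(172, 723)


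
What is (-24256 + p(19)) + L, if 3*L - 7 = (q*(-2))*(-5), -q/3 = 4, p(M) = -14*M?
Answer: -73679/3 ≈ -24560.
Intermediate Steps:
q = -12 (q = -3*4 = -12)
L = -113/3 (L = 7/3 + (-12*(-2)*(-5))/3 = 7/3 + (24*(-5))/3 = 7/3 + (⅓)*(-120) = 7/3 - 40 = -113/3 ≈ -37.667)
(-24256 + p(19)) + L = (-24256 - 14*19) - 113/3 = (-24256 - 266) - 113/3 = -24522 - 113/3 = -73679/3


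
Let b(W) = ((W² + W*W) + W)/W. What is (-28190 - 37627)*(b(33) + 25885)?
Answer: -1708082784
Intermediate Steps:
b(W) = (W + 2*W²)/W (b(W) = ((W² + W²) + W)/W = (2*W² + W)/W = (W + 2*W²)/W)
(-28190 - 37627)*(b(33) + 25885) = (-28190 - 37627)*((1 + 2*33) + 25885) = -65817*((1 + 66) + 25885) = -65817*(67 + 25885) = -65817*25952 = -1708082784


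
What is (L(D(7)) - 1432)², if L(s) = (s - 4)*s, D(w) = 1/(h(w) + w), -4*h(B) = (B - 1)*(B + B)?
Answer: 78744778225/38416 ≈ 2.0498e+6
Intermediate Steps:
h(B) = -B*(-1 + B)/2 (h(B) = -(B - 1)*(B + B)/4 = -(-1 + B)*2*B/4 = -B*(-1 + B)/2)
D(w) = 1/(w + w*(1 - w)/2) (D(w) = 1/(w*(1 - w)/2 + w) = 1/(w + w*(1 - w)/2))
L(s) = s*(-4 + s) (L(s) = (-4 + s)*s = s*(-4 + s))
(L(D(7)) - 1432)² = ((-2/(7*(-3 + 7)))*(-4 - 2/(7*(-3 + 7))) - 1432)² = ((-2*⅐/4)*(-4 - 2*⅐/4) - 1432)² = ((-2*⅐*¼)*(-4 - 2*⅐*¼) - 1432)² = (-(-4 - 1/14)/14 - 1432)² = (-1/14*(-57/14) - 1432)² = (57/196 - 1432)² = (-280615/196)² = 78744778225/38416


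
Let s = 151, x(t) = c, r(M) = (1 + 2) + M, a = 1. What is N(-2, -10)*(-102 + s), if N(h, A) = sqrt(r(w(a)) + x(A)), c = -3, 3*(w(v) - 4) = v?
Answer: 49*sqrt(39)/3 ≈ 102.00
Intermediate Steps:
w(v) = 4 + v/3
r(M) = 3 + M
x(t) = -3
N(h, A) = sqrt(39)/3 (N(h, A) = sqrt((3 + (4 + (1/3)*1)) - 3) = sqrt((3 + (4 + 1/3)) - 3) = sqrt((3 + 13/3) - 3) = sqrt(22/3 - 3) = sqrt(13/3) = sqrt(39)/3)
N(-2, -10)*(-102 + s) = (sqrt(39)/3)*(-102 + 151) = (sqrt(39)/3)*49 = 49*sqrt(39)/3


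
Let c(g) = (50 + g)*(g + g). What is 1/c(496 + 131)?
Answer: 1/848958 ≈ 1.1779e-6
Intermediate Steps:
c(g) = 2*g*(50 + g) (c(g) = (50 + g)*(2*g) = 2*g*(50 + g))
1/c(496 + 131) = 1/(2*(496 + 131)*(50 + (496 + 131))) = 1/(2*627*(50 + 627)) = 1/(2*627*677) = 1/848958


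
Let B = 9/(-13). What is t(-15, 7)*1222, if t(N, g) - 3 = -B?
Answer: 4512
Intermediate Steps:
B = -9/13 (B = 9*(-1/13) = -9/13 ≈ -0.69231)
t(N, g) = 48/13 (t(N, g) = 3 - 1*(-9/13) = 3 + 9/13 = 48/13)
t(-15, 7)*1222 = (48/13)*1222 = 4512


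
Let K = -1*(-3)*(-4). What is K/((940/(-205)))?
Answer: 123/47 ≈ 2.6170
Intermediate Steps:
K = -12 (K = 3*(-4) = -12)
K/((940/(-205))) = -12/(940/(-205)) = -12/(940*(-1/205)) = -12/(-188/41) = -12*(-41/188) = 123/47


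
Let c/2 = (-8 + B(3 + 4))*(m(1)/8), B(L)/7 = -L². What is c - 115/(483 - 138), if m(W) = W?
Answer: -1057/12 ≈ -88.083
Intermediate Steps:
B(L) = -7*L² (B(L) = 7*(-L²) = -7*L²)
c = -351/4 (c = 2*((-8 - 7*(3 + 4)²)*(1/8)) = 2*((-8 - 7*7²)*(1*(⅛))) = 2*((-8 - 7*49)*(⅛)) = 2*((-8 - 343)*(⅛)) = 2*(-351*⅛) = 2*(-351/8) = -351/4 ≈ -87.750)
c - 115/(483 - 138) = -351/4 - 115/(483 - 138) = -351/4 - 115/345 = -351/4 + (1/345)*(-115) = -351/4 - ⅓ = -1057/12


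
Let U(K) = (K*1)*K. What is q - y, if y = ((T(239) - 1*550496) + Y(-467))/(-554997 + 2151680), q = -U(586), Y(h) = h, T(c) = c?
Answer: -548294004744/1596683 ≈ -3.4340e+5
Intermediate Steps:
U(K) = K**2 (U(K) = K*K = K**2)
q = -343396 (q = -1*586**2 = -1*343396 = -343396)
y = -550724/1596683 (y = ((239 - 1*550496) - 467)/(-554997 + 2151680) = ((239 - 550496) - 467)/1596683 = (-550257 - 467)*(1/1596683) = -550724*1/1596683 = -550724/1596683 ≈ -0.34492)
q - y = -343396 - 1*(-550724/1596683) = -343396 + 550724/1596683 = -548294004744/1596683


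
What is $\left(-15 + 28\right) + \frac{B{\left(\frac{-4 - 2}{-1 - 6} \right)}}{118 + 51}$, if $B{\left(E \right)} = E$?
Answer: $\frac{15385}{1183} \approx 13.005$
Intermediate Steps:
$\left(-15 + 28\right) + \frac{B{\left(\frac{-4 - 2}{-1 - 6} \right)}}{118 + 51} = \left(-15 + 28\right) + \frac{\left(-4 - 2\right) \frac{1}{-1 - 6}}{118 + 51} = 13 + \frac{\left(-6\right) \frac{1}{-7}}{169} = 13 + \frac{\left(-6\right) \left(- \frac{1}{7}\right)}{169} = 13 + \frac{1}{169} \cdot \frac{6}{7} = 13 + \frac{6}{1183} = \frac{15385}{1183}$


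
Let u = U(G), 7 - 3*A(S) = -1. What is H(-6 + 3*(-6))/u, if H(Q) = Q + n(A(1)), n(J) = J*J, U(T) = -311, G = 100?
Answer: 152/2799 ≈ 0.054305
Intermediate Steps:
A(S) = 8/3 (A(S) = 7/3 - 1/3*(-1) = 7/3 + 1/3 = 8/3)
n(J) = J**2
H(Q) = 64/9 + Q (H(Q) = Q + (8/3)**2 = Q + 64/9 = 64/9 + Q)
u = -311
H(-6 + 3*(-6))/u = (64/9 + (-6 + 3*(-6)))/(-311) = (64/9 + (-6 - 18))*(-1/311) = (64/9 - 24)*(-1/311) = -152/9*(-1/311) = 152/2799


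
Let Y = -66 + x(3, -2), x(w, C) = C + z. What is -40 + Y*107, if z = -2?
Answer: -7530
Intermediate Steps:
x(w, C) = -2 + C (x(w, C) = C - 2 = -2 + C)
Y = -70 (Y = -66 + (-2 - 2) = -66 - 4 = -70)
-40 + Y*107 = -40 - 70*107 = -40 - 7490 = -7530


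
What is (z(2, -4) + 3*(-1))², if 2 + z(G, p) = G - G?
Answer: 25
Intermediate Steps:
z(G, p) = -2 (z(G, p) = -2 + (G - G) = -2 + 0 = -2)
(z(2, -4) + 3*(-1))² = (-2 + 3*(-1))² = (-2 - 3)² = (-5)² = 25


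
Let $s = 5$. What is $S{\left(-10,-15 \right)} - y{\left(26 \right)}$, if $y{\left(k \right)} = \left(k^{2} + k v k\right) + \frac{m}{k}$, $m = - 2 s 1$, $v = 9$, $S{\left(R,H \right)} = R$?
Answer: $- \frac{88005}{13} \approx -6769.6$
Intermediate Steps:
$m = -10$ ($m = \left(-2\right) 5 \cdot 1 = \left(-10\right) 1 = -10$)
$y{\left(k \right)} = - \frac{10}{k} + 10 k^{2}$ ($y{\left(k \right)} = \left(k^{2} + k 9 k\right) - \frac{10}{k} = \left(k^{2} + 9 k k\right) - \frac{10}{k} = \left(k^{2} + 9 k^{2}\right) - \frac{10}{k} = 10 k^{2} - \frac{10}{k} = - \frac{10}{k} + 10 k^{2}$)
$S{\left(-10,-15 \right)} - y{\left(26 \right)} = -10 - \frac{10 \left(-1 + 26^{3}\right)}{26} = -10 - 10 \cdot \frac{1}{26} \left(-1 + 17576\right) = -10 - 10 \cdot \frac{1}{26} \cdot 17575 = -10 - \frac{87875}{13} = - \frac{88005}{13}$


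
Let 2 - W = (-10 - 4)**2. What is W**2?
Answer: 37636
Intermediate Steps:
W = -194 (W = 2 - (-10 - 4)**2 = 2 - 1*(-14)**2 = 2 - 1*196 = 2 - 196 = -194)
W**2 = (-194)**2 = 37636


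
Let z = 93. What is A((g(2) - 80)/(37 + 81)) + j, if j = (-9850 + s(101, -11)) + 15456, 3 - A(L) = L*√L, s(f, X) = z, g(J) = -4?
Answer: 5702 + 42*I*√2478/3481 ≈ 5702.0 + 0.60061*I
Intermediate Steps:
s(f, X) = 93
A(L) = 3 - L^(3/2) (A(L) = 3 - L*√L = 3 - L^(3/2))
j = 5699 (j = (-9850 + 93) + 15456 = -9757 + 15456 = 5699)
A((g(2) - 80)/(37 + 81)) + j = (3 - ((-4 - 80)/(37 + 81))^(3/2)) + 5699 = (3 - (-84/118)^(3/2)) + 5699 = (3 - (-84*1/118)^(3/2)) + 5699 = (3 - (-42/59)^(3/2)) + 5699 = (3 - (-42)*I*√2478/3481) + 5699 = (3 + 42*I*√2478/3481) + 5699 = 5702 + 42*I*√2478/3481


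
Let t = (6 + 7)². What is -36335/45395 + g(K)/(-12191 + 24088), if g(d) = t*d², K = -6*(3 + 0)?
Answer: 410674225/108012863 ≈ 3.8021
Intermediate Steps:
K = -18 (K = -6*3 = -18)
t = 169 (t = 13² = 169)
g(d) = 169*d²
-36335/45395 + g(K)/(-12191 + 24088) = -36335/45395 + (169*(-18)²)/(-12191 + 24088) = -36335*1/45395 + (169*324)/11897 = -7267/9079 + 54756*(1/11897) = -7267/9079 + 54756/11897 = 410674225/108012863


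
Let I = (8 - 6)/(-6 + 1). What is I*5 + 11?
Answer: 9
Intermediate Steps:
I = -2/5 (I = 2/(-5) = 2*(-1/5) = -2/5 ≈ -0.40000)
I*5 + 11 = -2/5*5 + 11 = -2 + 11 = 9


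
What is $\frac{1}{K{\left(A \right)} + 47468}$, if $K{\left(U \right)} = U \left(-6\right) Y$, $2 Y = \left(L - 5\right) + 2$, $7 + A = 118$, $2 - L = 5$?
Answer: $\frac{1}{49466} \approx 2.0216 \cdot 10^{-5}$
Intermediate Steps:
$L = -3$ ($L = 2 - 5 = -3$)
$A = 111$ ($A = -7 + 118 = 111$)
$Y = -3$ ($Y = \frac{\left(-3 - 5\right) + 2}{2} = \frac{-8 + 2}{2} = \frac{1}{2} \left(-6\right) = -3$)
$K{\left(U \right)} = 18 U$ ($K{\left(U \right)} = U \left(-6\right) \left(-3\right) = - 6 U \left(-3\right) = 18 U$)
$\frac{1}{K{\left(A \right)} + 47468} = \frac{1}{18 \cdot 111 + 47468} = \frac{1}{1998 + 47468} = \frac{1}{49466}$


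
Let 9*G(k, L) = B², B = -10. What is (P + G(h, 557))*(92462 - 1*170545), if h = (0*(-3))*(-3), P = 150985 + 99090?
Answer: -175747264325/9 ≈ -1.9527e+10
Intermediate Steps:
P = 250075
h = 0 (h = 0*(-3) = 0)
G(k, L) = 100/9 (G(k, L) = (⅑)*(-10)² = (⅑)*100 = 100/9)
(P + G(h, 557))*(92462 - 1*170545) = (250075 + 100/9)*(92462 - 1*170545) = 2250775*(92462 - 170545)/9 = (2250775/9)*(-78083) = -175747264325/9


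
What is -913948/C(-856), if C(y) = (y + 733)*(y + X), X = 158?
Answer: -456974/42927 ≈ -10.645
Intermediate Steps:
C(y) = (158 + y)*(733 + y) (C(y) = (y + 733)*(y + 158) = (733 + y)*(158 + y) = (158 + y)*(733 + y))
-913948/C(-856) = -913948/(115814 + (-856)**2 + 891*(-856)) = -913948/(115814 + 732736 - 762696) = -913948/85854 = -913948*1/85854 = -456974/42927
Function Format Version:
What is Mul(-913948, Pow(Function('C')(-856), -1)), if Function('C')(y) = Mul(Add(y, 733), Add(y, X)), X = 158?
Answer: Rational(-456974, 42927) ≈ -10.645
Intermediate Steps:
Function('C')(y) = Mul(Add(158, y), Add(733, y)) (Function('C')(y) = Mul(Add(y, 733), Add(y, 158)) = Mul(Add(733, y), Add(158, y)) = Mul(Add(158, y), Add(733, y)))
Mul(-913948, Pow(Function('C')(-856), -1)) = Mul(-913948, Pow(Add(115814, Pow(-856, 2), Mul(891, -856)), -1)) = Mul(-913948, Pow(Add(115814, 732736, -762696), -1)) = Mul(-913948, Pow(85854, -1)) = Mul(-913948, Rational(1, 85854)) = Rational(-456974, 42927)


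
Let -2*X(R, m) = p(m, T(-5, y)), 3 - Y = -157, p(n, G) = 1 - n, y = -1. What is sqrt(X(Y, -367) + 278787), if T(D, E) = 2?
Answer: sqrt(278603) ≈ 527.83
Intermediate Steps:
Y = 160 (Y = 3 - 1*(-157) = 3 + 157 = 160)
X(R, m) = -1/2 + m/2 (X(R, m) = -(1 - m)/2 = -1/2 + m/2)
sqrt(X(Y, -367) + 278787) = sqrt((-1/2 + (1/2)*(-367)) + 278787) = sqrt((-1/2 - 367/2) + 278787) = sqrt(-184 + 278787) = sqrt(278603)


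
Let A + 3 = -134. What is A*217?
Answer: -29729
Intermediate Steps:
A = -137 (A = -3 - 134 = -137)
A*217 = -137*217 = -29729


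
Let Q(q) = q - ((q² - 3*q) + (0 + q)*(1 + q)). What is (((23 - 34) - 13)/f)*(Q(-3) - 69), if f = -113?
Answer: -2304/113 ≈ -20.389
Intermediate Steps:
Q(q) = -q² + 4*q - q*(1 + q) (Q(q) = q - ((q² - 3*q) + q*(1 + q)) = q - (q² - 3*q + q*(1 + q)) = q + (-q² + 3*q - q*(1 + q)) = -q² + 4*q - q*(1 + q))
(((23 - 34) - 13)/f)*(Q(-3) - 69) = (((23 - 34) - 13)/(-113))*(-3*(3 - 2*(-3)) - 69) = ((-11 - 13)*(-1/113))*(-3*(3 + 6) - 69) = (-24*(-1/113))*(-3*9 - 69) = 24*(-27 - 69)/113 = (24/113)*(-96) = -2304/113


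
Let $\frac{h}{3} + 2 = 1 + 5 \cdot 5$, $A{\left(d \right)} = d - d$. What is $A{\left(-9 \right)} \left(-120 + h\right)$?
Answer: $0$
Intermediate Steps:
$A{\left(d \right)} = 0$
$h = 72$ ($h = -6 + 3 \left(1 + 5 \cdot 5\right) = -6 + 3 \left(1 + 25\right) = -6 + 3 \cdot 26 = -6 + 78 = 72$)
$A{\left(-9 \right)} \left(-120 + h\right) = 0 \left(-120 + 72\right) = 0 \left(-48\right) = 0$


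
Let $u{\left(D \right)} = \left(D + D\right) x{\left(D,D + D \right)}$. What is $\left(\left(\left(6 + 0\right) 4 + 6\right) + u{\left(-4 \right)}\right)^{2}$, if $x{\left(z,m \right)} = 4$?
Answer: $4$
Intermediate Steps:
$u{\left(D \right)} = 8 D$ ($u{\left(D \right)} = \left(D + D\right) 4 = 2 D 4 = 8 D$)
$\left(\left(\left(6 + 0\right) 4 + 6\right) + u{\left(-4 \right)}\right)^{2} = \left(\left(\left(6 + 0\right) 4 + 6\right) + 8 \left(-4\right)\right)^{2} = \left(\left(6 \cdot 4 + 6\right) - 32\right)^{2} = \left(\left(24 + 6\right) - 32\right)^{2} = \left(30 - 32\right)^{2} = \left(-2\right)^{2} = 4$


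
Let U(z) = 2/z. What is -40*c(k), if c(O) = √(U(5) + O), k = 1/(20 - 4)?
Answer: -2*√185 ≈ -27.203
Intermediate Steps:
k = 1/16 ≈ 0.062500
c(O) = √(⅖ + O) (c(O) = √(2/5 + O) = √(2*(⅕) + O) = √(⅖ + O))
-40*c(k) = -8*√(10 + 25*(1/16)) = -8*√(10 + 25/16) = -8*√(185/16) = -8*√185/4 = -2*√185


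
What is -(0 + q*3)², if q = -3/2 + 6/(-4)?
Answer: -81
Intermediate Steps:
q = -3 (q = -3*½ + 6*(-¼) = -3/2 - 3/2 = -3)
-(0 + q*3)² = -(0 - 3*3)² = -(0 - 9)² = -1*(-9)² = -1*81 = -81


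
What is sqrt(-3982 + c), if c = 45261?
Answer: sqrt(41279) ≈ 203.17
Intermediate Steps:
sqrt(-3982 + c) = sqrt(-3982 + 45261) = sqrt(41279)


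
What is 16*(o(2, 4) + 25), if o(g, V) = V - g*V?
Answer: 336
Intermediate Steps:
o(g, V) = V - V*g
16*(o(2, 4) + 25) = 16*(4*(1 - 1*2) + 25) = 16*(4*(1 - 2) + 25) = 16*(4*(-1) + 25) = 16*(-4 + 25) = 16*21 = 336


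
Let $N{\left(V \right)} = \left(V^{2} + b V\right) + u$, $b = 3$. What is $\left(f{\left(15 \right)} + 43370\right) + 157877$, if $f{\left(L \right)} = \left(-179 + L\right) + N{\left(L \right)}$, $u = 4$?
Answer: $201357$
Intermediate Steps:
$N{\left(V \right)} = 4 + V^{2} + 3 V$ ($N{\left(V \right)} = \left(V^{2} + 3 V\right) + 4 = 4 + V^{2} + 3 V$)
$f{\left(L \right)} = -175 + L^{2} + 4 L$ ($f{\left(L \right)} = \left(-179 + L\right) + \left(4 + L^{2} + 3 L\right) = -175 + L^{2} + 4 L$)
$\left(f{\left(15 \right)} + 43370\right) + 157877 = \left(\left(-175 + 15^{2} + 4 \cdot 15\right) + 43370\right) + 157877 = \left(\left(-175 + 225 + 60\right) + 43370\right) + 157877 = \left(110 + 43370\right) + 157877 = 43480 + 157877 = 201357$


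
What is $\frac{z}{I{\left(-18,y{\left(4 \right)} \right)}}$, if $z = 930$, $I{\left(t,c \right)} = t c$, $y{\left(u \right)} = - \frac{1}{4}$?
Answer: $\frac{620}{3} \approx 206.67$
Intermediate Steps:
$y{\left(u \right)} = - \frac{1}{4}$ ($y{\left(u \right)} = \left(-1\right) \frac{1}{4} = - \frac{1}{4}$)
$I{\left(t,c \right)} = c t$
$\frac{z}{I{\left(-18,y{\left(4 \right)} \right)}} = \frac{930}{\left(- \frac{1}{4}\right) \left(-18\right)} = \frac{930}{\frac{9}{2}} = 930 \cdot \frac{2}{9} = \frac{620}{3}$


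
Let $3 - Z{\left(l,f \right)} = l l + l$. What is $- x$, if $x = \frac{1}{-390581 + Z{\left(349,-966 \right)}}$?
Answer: $\frac{1}{512728} \approx 1.9504 \cdot 10^{-6}$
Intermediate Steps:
$Z{\left(l,f \right)} = 3 - l - l^{2}$ ($Z{\left(l,f \right)} = 3 - \left(l l + l\right) = 3 - \left(l^{2} + l\right) = 3 - \left(l + l^{2}\right) = 3 - l - l^{2}$)
$x = - \frac{1}{512728}$ ($x = \frac{1}{-390581 - 122147} = \frac{1}{-512728} = - \frac{1}{512728} \approx -1.9504 \cdot 10^{-6}$)
$- x = \left(-1\right) \left(- \frac{1}{512728}\right) = \frac{1}{512728}$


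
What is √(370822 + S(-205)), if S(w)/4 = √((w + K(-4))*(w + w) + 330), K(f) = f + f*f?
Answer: √(370822 + 8*√19865) ≈ 609.88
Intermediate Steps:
K(f) = f + f²
S(w) = 4*√(330 + 2*w*(12 + w)) (S(w) = 4*√((w - 4*(1 - 4))*(w + w) + 330) = 4*√((w - 4*(-3))*(2*w) + 330) = 4*√((w + 12)*(2*w) + 330) = 4*√((12 + w)*(2*w) + 330) = 4*√(2*w*(12 + w) + 330) = 4*√(330 + 2*w*(12 + w)))
√(370822 + S(-205)) = √(370822 + 4*√(330 + 2*(-205)² + 24*(-205))) = √(370822 + 4*√(330 + 2*42025 - 4920)) = √(370822 + 4*√(330 + 84050 - 4920)) = √(370822 + 4*√79460) = √(370822 + 4*(2*√19865)) = √(370822 + 8*√19865)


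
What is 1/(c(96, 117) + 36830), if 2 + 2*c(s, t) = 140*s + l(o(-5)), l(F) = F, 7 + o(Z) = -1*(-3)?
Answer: 1/43547 ≈ 2.2964e-5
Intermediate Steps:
o(Z) = -4 (o(Z) = -7 - 1*(-3) = -7 + 3 = -4)
c(s, t) = -3 + 70*s (c(s, t) = -1 + (140*s - 4)/2 = -1 + (-4 + 140*s)/2 = -1 + (-2 + 70*s) = -3 + 70*s)
1/(c(96, 117) + 36830) = 1/((-3 + 70*96) + 36830) = 1/((-3 + 6720) + 36830) = 1/(6717 + 36830) = 1/43547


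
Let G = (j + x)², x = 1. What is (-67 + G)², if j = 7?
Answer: 9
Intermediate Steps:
G = 64 (G = (7 + 1)² = 8² = 64)
(-67 + G)² = (-67 + 64)² = (-3)² = 9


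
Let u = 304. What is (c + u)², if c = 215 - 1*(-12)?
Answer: 281961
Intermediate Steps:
c = 227 (c = 215 + 12 = 227)
(c + u)² = (227 + 304)² = 531² = 281961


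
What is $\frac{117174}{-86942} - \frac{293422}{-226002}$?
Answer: $- \frac{242715706}{4912266471} \approx -0.04941$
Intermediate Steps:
$\frac{117174}{-86942} - \frac{293422}{-226002} = 117174 \left(- \frac{1}{86942}\right) - - \frac{146711}{113001} = - \frac{58587}{43471} + \frac{146711}{113001} = - \frac{242715706}{4912266471}$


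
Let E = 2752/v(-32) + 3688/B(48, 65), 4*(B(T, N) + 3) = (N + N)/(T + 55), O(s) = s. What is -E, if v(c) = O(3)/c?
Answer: 50978576/1659 ≈ 30729.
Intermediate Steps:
B(T, N) = -3 + N/(2*(55 + T)) (B(T, N) = -3 + ((N + N)/(T + 55))/4 = -3 + ((2*N)/(55 + T))/4 = -3 + (2*N/(55 + T))/4 = -3 + N/(2*(55 + T)))
v(c) = 3/c
E = -50978576/1659 (E = 2752/((3/(-32))) + 3688/(((-330 + 65 - 6*48)/(2*(55 + 48)))) = 2752/((3*(-1/32))) + 3688/(((1/2)*(-330 + 65 - 288)/103)) = 2752/(-3/32) + 3688/(((1/2)*(1/103)*(-553))) = 2752*(-32/3) + 3688/(-553/206) = -88064/3 + 3688*(-206/553) = -88064/3 - 759728/553 = -50978576/1659 ≈ -30729.)
-E = -1*(-50978576/1659) = 50978576/1659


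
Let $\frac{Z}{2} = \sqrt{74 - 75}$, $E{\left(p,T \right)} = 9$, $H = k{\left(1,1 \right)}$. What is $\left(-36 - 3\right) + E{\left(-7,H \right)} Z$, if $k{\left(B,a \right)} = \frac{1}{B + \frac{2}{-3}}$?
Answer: $-39 + 18 i \approx -39.0 + 18.0 i$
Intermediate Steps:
$k{\left(B,a \right)} = \frac{1}{- \frac{2}{3} + B}$ ($k{\left(B,a \right)} = \frac{1}{B + 2 \left(- \frac{1}{3}\right)} = \frac{1}{B - \frac{2}{3}} = \frac{1}{- \frac{2}{3} + B}$)
$H = 3$ ($H = \frac{3}{-2 + 3 \cdot 1} = \frac{3}{-2 + 3} = \frac{3}{1} = 3 \cdot 1 = 3$)
$Z = 2 i$ ($Z = 2 \sqrt{74 - 75} = 2 \sqrt{-1} = 2 i \approx 2.0 i$)
$\left(-36 - 3\right) + E{\left(-7,H \right)} Z = \left(-36 - 3\right) + 9 \cdot 2 i = \left(-36 - 3\right) + 18 i = -39 + 18 i$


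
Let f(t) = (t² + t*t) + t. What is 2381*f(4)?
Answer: 85716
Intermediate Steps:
f(t) = t + 2*t² (f(t) = (t² + t²) + t = 2*t² + t = t + 2*t²)
2381*f(4) = 2381*(4*(1 + 2*4)) = 2381*(4*(1 + 8)) = 2381*(4*9) = 2381*36 = 85716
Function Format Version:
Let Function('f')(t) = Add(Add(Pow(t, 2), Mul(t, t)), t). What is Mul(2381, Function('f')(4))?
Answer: 85716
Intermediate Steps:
Function('f')(t) = Add(t, Mul(2, Pow(t, 2))) (Function('f')(t) = Add(Add(Pow(t, 2), Pow(t, 2)), t) = Add(Mul(2, Pow(t, 2)), t) = Add(t, Mul(2, Pow(t, 2))))
Mul(2381, Function('f')(4)) = Mul(2381, Mul(4, Add(1, Mul(2, 4)))) = Mul(2381, Mul(4, Add(1, 8))) = Mul(2381, Mul(4, 9)) = Mul(2381, 36) = 85716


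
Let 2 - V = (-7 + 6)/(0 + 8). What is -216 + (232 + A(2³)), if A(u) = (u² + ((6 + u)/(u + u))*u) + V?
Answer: 713/8 ≈ 89.125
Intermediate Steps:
V = 17/8 (V = 2 - (-7 + 6)/(0 + 8) = 2 - (-1)/8 = 2 - 1*(-⅛) = 2 + ⅛ = 17/8 ≈ 2.1250)
A(u) = 41/8 + u² + u/2 (A(u) = (u² + ((6 + u)/(u + u))*u) + 17/8 = (u² + ((6 + u)/((2*u)))*u) + 17/8 = (u² + ((6 + u)*(1/(2*u)))*u) + 17/8 = (u² + ((6 + u)/(2*u))*u) + 17/8 = (u² + (3 + u/2)) + 17/8 = (3 + u² + u/2) + 17/8 = 41/8 + u² + u/2)
-216 + (232 + A(2³)) = -216 + (232 + (41/8 + (2³)² + (½)*2³)) = -216 + (232 + (41/8 + 8² + (½)*8)) = -216 + (232 + (41/8 + 64 + 4)) = -216 + (232 + 585/8) = -216 + 2441/8 = 713/8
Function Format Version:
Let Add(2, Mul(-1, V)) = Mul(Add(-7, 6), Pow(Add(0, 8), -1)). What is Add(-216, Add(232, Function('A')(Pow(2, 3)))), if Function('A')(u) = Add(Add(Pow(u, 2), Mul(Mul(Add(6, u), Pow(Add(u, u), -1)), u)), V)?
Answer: Rational(713, 8) ≈ 89.125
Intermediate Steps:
V = Rational(17, 8) (V = Add(2, Mul(-1, Mul(Add(-7, 6), Pow(Add(0, 8), -1)))) = Add(2, Mul(-1, Mul(-1, Pow(8, -1)))) = Add(2, Mul(-1, Mul(-1, Rational(1, 8)))) = Add(2, Mul(-1, Rational(-1, 8))) = Add(2, Rational(1, 8)) = Rational(17, 8) ≈ 2.1250)
Function('A')(u) = Add(Rational(41, 8), Pow(u, 2), Mul(Rational(1, 2), u)) (Function('A')(u) = Add(Add(Pow(u, 2), Mul(Mul(Add(6, u), Pow(Add(u, u), -1)), u)), Rational(17, 8)) = Add(Add(Pow(u, 2), Mul(Mul(Add(6, u), Pow(Mul(2, u), -1)), u)), Rational(17, 8)) = Add(Add(Pow(u, 2), Mul(Mul(Add(6, u), Mul(Rational(1, 2), Pow(u, -1))), u)), Rational(17, 8)) = Add(Add(Pow(u, 2), Mul(Mul(Rational(1, 2), Pow(u, -1), Add(6, u)), u)), Rational(17, 8)) = Add(Add(Pow(u, 2), Add(3, Mul(Rational(1, 2), u))), Rational(17, 8)) = Add(Add(3, Pow(u, 2), Mul(Rational(1, 2), u)), Rational(17, 8)) = Add(Rational(41, 8), Pow(u, 2), Mul(Rational(1, 2), u)))
Add(-216, Add(232, Function('A')(Pow(2, 3)))) = Add(-216, Add(232, Add(Rational(41, 8), Pow(Pow(2, 3), 2), Mul(Rational(1, 2), Pow(2, 3))))) = Add(-216, Add(232, Add(Rational(41, 8), Pow(8, 2), Mul(Rational(1, 2), 8)))) = Add(-216, Add(232, Add(Rational(41, 8), 64, 4))) = Add(-216, Add(232, Rational(585, 8))) = Add(-216, Rational(2441, 8)) = Rational(713, 8)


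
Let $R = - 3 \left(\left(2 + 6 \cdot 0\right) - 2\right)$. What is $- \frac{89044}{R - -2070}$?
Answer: $- \frac{44522}{1035} \approx -43.016$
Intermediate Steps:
$R = 0$ ($R = - 3 \left(\left(2 + 0\right) - 2\right) = - 3 \left(2 - 2\right) = \left(-3\right) 0 = 0$)
$- \frac{89044}{R - -2070} = - \frac{89044}{0 - -2070} = - \frac{89044}{0 + 2070} = - \frac{89044}{2070} = \left(-89044\right) \frac{1}{2070} = - \frac{44522}{1035}$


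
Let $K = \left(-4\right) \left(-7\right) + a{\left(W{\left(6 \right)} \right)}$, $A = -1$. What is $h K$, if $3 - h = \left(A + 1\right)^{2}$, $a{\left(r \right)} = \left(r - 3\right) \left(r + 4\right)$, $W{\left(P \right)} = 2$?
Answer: $66$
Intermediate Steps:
$a{\left(r \right)} = \left(-3 + r\right) \left(4 + r\right)$
$h = 3$ ($h = 3 - \left(-1 + 1\right)^{2} = 3 - 0^{2} = 3 - 0 = 3 + 0 = 3$)
$K = 22$ ($K = \left(-4\right) \left(-7\right) + \left(-12 + 2 + 2^{2}\right) = 28 + \left(-12 + 2 + 4\right) = 28 - 6 = 22$)
$h K = 3 \cdot 22 = 66$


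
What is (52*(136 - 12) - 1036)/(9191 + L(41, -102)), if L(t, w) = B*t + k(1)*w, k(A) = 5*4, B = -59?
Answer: 1353/1183 ≈ 1.1437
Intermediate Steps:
k(A) = 20
L(t, w) = -59*t + 20*w
(52*(136 - 12) - 1036)/(9191 + L(41, -102)) = (52*(136 - 12) - 1036)/(9191 + (-59*41 + 20*(-102))) = (52*124 - 1036)/(9191 + (-2419 - 2040)) = (6448 - 1036)/(9191 - 4459) = 5412/4732 = 5412*(1/4732) = 1353/1183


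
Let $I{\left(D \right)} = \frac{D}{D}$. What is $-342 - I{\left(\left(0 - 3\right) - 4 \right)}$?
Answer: $-343$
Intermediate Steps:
$I{\left(D \right)} = 1$
$-342 - I{\left(\left(0 - 3\right) - 4 \right)} = -342 - 1 = -343$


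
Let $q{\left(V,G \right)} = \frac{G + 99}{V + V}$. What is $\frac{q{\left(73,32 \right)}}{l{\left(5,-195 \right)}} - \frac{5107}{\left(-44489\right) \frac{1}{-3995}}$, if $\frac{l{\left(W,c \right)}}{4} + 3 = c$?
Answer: $- \frac{138775509467}{302608944} \approx -458.6$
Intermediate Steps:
$q{\left(V,G \right)} = \frac{99 + G}{2 V}$
$l{\left(W,c \right)} = -12 + 4 c$
$\frac{q{\left(73,32 \right)}}{l{\left(5,-195 \right)}} - \frac{5107}{\left(-44489\right) \frac{1}{-3995}} = \frac{\frac{1}{2} \cdot \frac{1}{73} \left(99 + 32\right)}{-12 + 4 \left(-195\right)} - \frac{5107}{\left(-44489\right) \frac{1}{-3995}} = \frac{\frac{1}{2} \cdot \frac{1}{73} \cdot 131}{-12 - 780} - \frac{5107}{\left(-44489\right) \left(- \frac{1}{3995}\right)} = \frac{131}{146 \left(-792\right)} - \frac{5107}{\frac{2617}{235}} = \frac{131}{146} \left(- \frac{1}{792}\right) - \frac{1200145}{2617} = - \frac{131}{115632} - \frac{1200145}{2617} = - \frac{138775509467}{302608944}$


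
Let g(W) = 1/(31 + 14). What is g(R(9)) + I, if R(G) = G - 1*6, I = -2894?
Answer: -130229/45 ≈ -2894.0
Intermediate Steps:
R(G) = -6 + G (R(G) = G - 6 = -6 + G)
g(W) = 1/45
g(R(9)) + I = 1/45 - 2894 = -130229/45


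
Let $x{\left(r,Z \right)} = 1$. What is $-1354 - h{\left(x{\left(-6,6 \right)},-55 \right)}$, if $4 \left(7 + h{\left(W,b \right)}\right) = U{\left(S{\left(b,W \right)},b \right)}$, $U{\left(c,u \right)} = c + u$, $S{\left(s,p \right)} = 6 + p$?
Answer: $-1335$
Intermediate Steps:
$h{\left(W,b \right)} = - \frac{11}{2} + \frac{W}{4} + \frac{b}{4}$ ($h{\left(W,b \right)} = -7 + \frac{\left(6 + W\right) + b}{4} = -7 + \frac{6 + W + b}{4} = -7 + \left(\frac{3}{2} + \frac{W}{4} + \frac{b}{4}\right) = - \frac{11}{2} + \frac{W}{4} + \frac{b}{4}$)
$-1354 - h{\left(x{\left(-6,6 \right)},-55 \right)} = -1354 - \left(- \frac{11}{2} + \frac{1}{4} \cdot 1 + \frac{1}{4} \left(-55\right)\right) = -1354 - \left(- \frac{11}{2} + \frac{1}{4} - \frac{55}{4}\right) = -1354 - -19 = -1354 + 19 = -1335$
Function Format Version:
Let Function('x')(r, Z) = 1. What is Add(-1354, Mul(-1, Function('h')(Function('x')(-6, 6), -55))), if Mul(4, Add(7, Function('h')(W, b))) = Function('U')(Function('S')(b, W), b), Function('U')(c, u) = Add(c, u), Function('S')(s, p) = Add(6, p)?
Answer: -1335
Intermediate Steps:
Function('h')(W, b) = Add(Rational(-11, 2), Mul(Rational(1, 4), W), Mul(Rational(1, 4), b)) (Function('h')(W, b) = Add(-7, Mul(Rational(1, 4), Add(Add(6, W), b))) = Add(-7, Mul(Rational(1, 4), Add(6, W, b))) = Add(-7, Add(Rational(3, 2), Mul(Rational(1, 4), W), Mul(Rational(1, 4), b))) = Add(Rational(-11, 2), Mul(Rational(1, 4), W), Mul(Rational(1, 4), b)))
Add(-1354, Mul(-1, Function('h')(Function('x')(-6, 6), -55))) = Add(-1354, Mul(-1, Add(Rational(-11, 2), Mul(Rational(1, 4), 1), Mul(Rational(1, 4), -55)))) = Add(-1354, Mul(-1, Add(Rational(-11, 2), Rational(1, 4), Rational(-55, 4)))) = Add(-1354, Mul(-1, -19)) = Add(-1354, 19) = -1335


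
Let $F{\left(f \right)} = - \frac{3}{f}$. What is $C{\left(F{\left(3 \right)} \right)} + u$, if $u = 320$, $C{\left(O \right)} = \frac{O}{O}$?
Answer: $321$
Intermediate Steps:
$C{\left(O \right)} = 1$
$C{\left(F{\left(3 \right)} \right)} + u = 1 + 320 = 321$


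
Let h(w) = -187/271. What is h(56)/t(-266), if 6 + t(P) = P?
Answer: 11/4336 ≈ 0.0025369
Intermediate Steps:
t(P) = -6 + P
h(w) = -187/271 (h(w) = -187*1/271 = -187/271)
h(56)/t(-266) = -187/(271*(-6 - 266)) = -187/271/(-272) = -187/271*(-1/272) = 11/4336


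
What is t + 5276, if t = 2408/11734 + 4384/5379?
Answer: 166535333912/31558593 ≈ 5277.0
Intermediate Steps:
t = 32197244/31558593 (t = 2408*(1/11734) + 4384*(1/5379) = 1204/5867 + 4384/5379 = 32197244/31558593 ≈ 1.0202)
t + 5276 = 32197244/31558593 + 5276 = 166535333912/31558593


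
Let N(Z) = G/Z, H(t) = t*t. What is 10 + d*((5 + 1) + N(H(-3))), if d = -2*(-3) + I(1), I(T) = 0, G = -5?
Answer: 128/3 ≈ 42.667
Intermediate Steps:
d = 6 (d = -2*(-3) + 0 = 6 + 0 = 6)
H(t) = t²
N(Z) = -5/Z
10 + d*((5 + 1) + N(H(-3))) = 10 + 6*((5 + 1) - 5/((-3)²)) = 10 + 6*(6 - 5/9) = 10 + 6*(49/9) = 10 + 98/3 = 128/3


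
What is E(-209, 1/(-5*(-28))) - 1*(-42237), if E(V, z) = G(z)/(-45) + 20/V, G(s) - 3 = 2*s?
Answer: 27806621851/658350 ≈ 42237.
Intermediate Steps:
G(s) = 3 + 2*s
E(V, z) = -1/15 + 20/V - 2*z/45 (E(V, z) = (3 + 2*z)/(-45) + 20/V = (3 + 2*z)*(-1/45) + 20/V = (-1/15 - 2*z/45) + 20/V = -1/15 + 20/V - 2*z/45)
E(-209, 1/(-5*(-28))) - 1*(-42237) = (1/45)*(900 - 1*(-209)*(3 + 2/((-5*(-28)))))/(-209) - 1*(-42237) = (1/45)*(-1/209)*(900 - 1*(-209)*(3 + 2/140)) + 42237 = (1/45)*(-1/209)*(900 - 1*(-209)*(3 + 2*(1/140))) + 42237 = (1/45)*(-1/209)*(900 - 1*(-209)*(3 + 1/70)) + 42237 = (1/45)*(-1/209)*(900 - 1*(-209)*211/70) + 42237 = (1/45)*(-1/209)*(900 + 44099/70) + 42237 = (1/45)*(-1/209)*(107099/70) + 42237 = -107099/658350 + 42237 = 27806621851/658350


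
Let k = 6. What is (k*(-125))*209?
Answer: -156750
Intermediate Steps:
(k*(-125))*209 = (6*(-125))*209 = -750*209 = -156750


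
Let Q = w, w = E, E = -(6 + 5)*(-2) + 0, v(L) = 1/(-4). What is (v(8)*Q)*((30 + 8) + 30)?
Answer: -374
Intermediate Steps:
v(L) = -¼
E = 22 (E = -11*(-2) + 0 = -1*(-22) + 0 = 22 + 0 = 22)
w = 22
Q = 22
(v(8)*Q)*((30 + 8) + 30) = (-¼*22)*((30 + 8) + 30) = -11*(38 + 30)/2 = -11/2*68 = -374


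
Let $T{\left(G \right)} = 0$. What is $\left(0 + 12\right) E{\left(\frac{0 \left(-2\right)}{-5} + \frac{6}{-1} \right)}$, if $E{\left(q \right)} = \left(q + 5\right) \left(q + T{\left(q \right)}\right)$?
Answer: $72$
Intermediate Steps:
$E{\left(q \right)} = q \left(5 + q\right)$ ($E{\left(q \right)} = \left(q + 5\right) \left(q + 0\right) = \left(5 + q\right) q = q \left(5 + q\right)$)
$\left(0 + 12\right) E{\left(\frac{0 \left(-2\right)}{-5} + \frac{6}{-1} \right)} = \left(0 + 12\right) \left(\frac{0 \left(-2\right)}{-5} + \frac{6}{-1}\right) \left(5 + \left(\frac{0 \left(-2\right)}{-5} + \frac{6}{-1}\right)\right) = 12 \left(0 \left(- \frac{1}{5}\right) + 6 \left(-1\right)\right) \left(5 + \left(0 \left(- \frac{1}{5}\right) + 6 \left(-1\right)\right)\right) = 12 \left(0 - 6\right) \left(5 + \left(0 - 6\right)\right) = 12 \left(- 6 \left(5 - 6\right)\right) = 12 \left(\left(-6\right) \left(-1\right)\right) = 12 \cdot 6 = 72$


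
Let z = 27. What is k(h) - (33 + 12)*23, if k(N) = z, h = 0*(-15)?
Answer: -1008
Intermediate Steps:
h = 0
k(N) = 27
k(h) - (33 + 12)*23 = 27 - (33 + 12)*23 = 27 - 45*23 = 27 - 1*1035 = 27 - 1035 = -1008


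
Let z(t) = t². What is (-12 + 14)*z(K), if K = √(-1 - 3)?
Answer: -8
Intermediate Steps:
K = 2*I (K = √(-4) = 2*I ≈ 2.0*I)
(-12 + 14)*z(K) = (-12 + 14)*(2*I)² = 2*(-4) = -8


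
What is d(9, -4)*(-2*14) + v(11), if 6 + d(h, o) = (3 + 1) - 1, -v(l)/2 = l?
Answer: 62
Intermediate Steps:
v(l) = -2*l
d(h, o) = -3 (d(h, o) = -6 + ((3 + 1) - 1) = -6 + (4 - 1) = -6 + 3 = -3)
d(9, -4)*(-2*14) + v(11) = -(-6)*14 - 2*11 = -3*(-28) - 22 = 84 - 22 = 62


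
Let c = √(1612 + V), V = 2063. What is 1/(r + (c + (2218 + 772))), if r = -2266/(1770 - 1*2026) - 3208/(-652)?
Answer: 261512276096/785203252082045 - 3047145472*√3/785203252082045 ≈ 0.00032633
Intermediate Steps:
c = 35*√3 (c = √(1612 + 2063) = √3675 = 35*√3 ≈ 60.622)
r = 287335/20864 (r = -2266/(1770 - 2026) - 3208*(-1/652) = -2266/(-256) + 802/163 = -2266*(-1/256) + 802/163 = 1133/128 + 802/163 = 287335/20864 ≈ 13.772)
1/(r + (c + (2218 + 772))) = 1/(287335/20864 + (35*√3 + (2218 + 772))) = 1/(287335/20864 + (35*√3 + 2990)) = 1/(287335/20864 + (2990 + 35*√3)) = 1/(62670695/20864 + 35*√3)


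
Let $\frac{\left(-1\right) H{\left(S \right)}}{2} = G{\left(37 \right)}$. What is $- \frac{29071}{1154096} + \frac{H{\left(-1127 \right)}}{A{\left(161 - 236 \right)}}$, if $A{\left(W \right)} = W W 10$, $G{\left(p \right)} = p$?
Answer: $- \frac{860323427}{32458950000} \approx -0.026505$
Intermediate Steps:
$A{\left(W \right)} = 10 W^{2}$ ($A{\left(W \right)} = W^{2} \cdot 10 = 10 W^{2}$)
$H{\left(S \right)} = -74$ ($H{\left(S \right)} = \left(-2\right) 37 = -74$)
$- \frac{29071}{1154096} + \frac{H{\left(-1127 \right)}}{A{\left(161 - 236 \right)}} = - \frac{29071}{1154096} - \frac{74}{10 \left(161 - 236\right)^{2}} = \left(-29071\right) \frac{1}{1154096} - \frac{74}{10 \left(161 - 236\right)^{2}} = - \frac{29071}{1154096} - \frac{74}{10 \left(-75\right)^{2}} = - \frac{29071}{1154096} - \frac{74}{10 \cdot 5625} = - \frac{29071}{1154096} - \frac{74}{56250} = - \frac{29071}{1154096} - \frac{37}{28125} = - \frac{860323427}{32458950000}$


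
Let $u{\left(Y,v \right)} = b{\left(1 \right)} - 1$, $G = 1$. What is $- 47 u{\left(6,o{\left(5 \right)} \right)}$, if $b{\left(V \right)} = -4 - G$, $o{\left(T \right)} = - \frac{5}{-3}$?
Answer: $282$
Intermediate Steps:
$o{\left(T \right)} = \frac{5}{3}$ ($o{\left(T \right)} = \left(-5\right) \left(- \frac{1}{3}\right) = \frac{5}{3}$)
$b{\left(V \right)} = -5$ ($b{\left(V \right)} = -4 - 1 = -5$)
$u{\left(Y,v \right)} = -6$ ($u{\left(Y,v \right)} = -5 - 1 = -6$)
$- 47 u{\left(6,o{\left(5 \right)} \right)} = \left(-47\right) \left(-6\right) = 282$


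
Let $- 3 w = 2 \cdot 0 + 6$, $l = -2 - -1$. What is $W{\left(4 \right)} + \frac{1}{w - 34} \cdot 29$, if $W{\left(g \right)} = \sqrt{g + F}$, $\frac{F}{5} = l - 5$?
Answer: $- \frac{29}{36} + i \sqrt{26} \approx -0.80556 + 5.099 i$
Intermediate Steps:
$l = -1$ ($l = -2 + 1 = -1$)
$F = -30$ ($F = 5 \left(-1 - 5\right) = 5 \left(-6\right) = -30$)
$w = -2$ ($w = - \frac{2 \cdot 0 + 6}{3} = - \frac{0 + 6}{3} = \left(- \frac{1}{3}\right) 6 = -2$)
$W{\left(g \right)} = \sqrt{-30 + g}$ ($W{\left(g \right)} = \sqrt{g - 30} = \sqrt{-30 + g}$)
$W{\left(4 \right)} + \frac{1}{w - 34} \cdot 29 = \sqrt{-30 + 4} + \frac{1}{-2 - 34} \cdot 29 = \sqrt{-26} + \frac{1}{-36} \cdot 29 = i \sqrt{26} - \frac{29}{36} = - \frac{29}{36} + i \sqrt{26}$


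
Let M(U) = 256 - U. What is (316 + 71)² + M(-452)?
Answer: 150477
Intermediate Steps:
(316 + 71)² + M(-452) = (316 + 71)² + (256 - 1*(-452)) = 387² + (256 + 452) = 149769 + 708 = 150477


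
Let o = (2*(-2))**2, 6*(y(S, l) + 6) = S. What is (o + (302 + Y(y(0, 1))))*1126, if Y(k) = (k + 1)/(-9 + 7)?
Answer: 360883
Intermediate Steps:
y(S, l) = -6 + S/6
Y(k) = -1/2 - k/2 (Y(k) = (1 + k)/(-2) = (1 + k)*(-1/2) = -1/2 - k/2)
o = 16 (o = (-4)**2 = 16)
(o + (302 + Y(y(0, 1))))*1126 = (16 + (302 + (-1/2 - (-6 + (1/6)*0)/2)))*1126 = (16 + (302 + (-1/2 - (-6 + 0)/2)))*1126 = (16 + (302 + (-1/2 - 1/2*(-6))))*1126 = (16 + (302 + (-1/2 + 3)))*1126 = (16 + (302 + 5/2))*1126 = (16 + 609/2)*1126 = (641/2)*1126 = 360883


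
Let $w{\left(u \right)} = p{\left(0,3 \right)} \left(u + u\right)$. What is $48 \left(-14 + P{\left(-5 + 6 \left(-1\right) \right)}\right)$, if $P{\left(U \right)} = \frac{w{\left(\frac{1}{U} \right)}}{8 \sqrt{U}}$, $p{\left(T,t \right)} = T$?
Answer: $-672$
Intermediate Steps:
$w{\left(u \right)} = 0$ ($w{\left(u \right)} = 0 \left(u + u\right) = 0 \cdot 2 u = 0$)
$P{\left(U \right)} = 0$ ($P{\left(U \right)} = \frac{0}{8 \sqrt{U}} = 0 \frac{1}{8 \sqrt{U}} = 0$)
$48 \left(-14 + P{\left(-5 + 6 \left(-1\right) \right)}\right) = 48 \left(-14 + 0\right) = 48 \left(-14\right) = -672$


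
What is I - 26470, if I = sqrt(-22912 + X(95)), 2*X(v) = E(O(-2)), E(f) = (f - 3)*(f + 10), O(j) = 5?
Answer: -26470 + I*sqrt(22897) ≈ -26470.0 + 151.32*I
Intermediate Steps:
E(f) = (-3 + f)*(10 + f)
X(v) = 15 (X(v) = (-30 + 5**2 + 7*5)/2 = (-30 + 25 + 35)/2 = (1/2)*30 = 15)
I = I*sqrt(22897) (I = sqrt(-22912 + 15) = sqrt(-22897) = I*sqrt(22897) ≈ 151.32*I)
I - 26470 = I*sqrt(22897) - 26470 = -26470 + I*sqrt(22897)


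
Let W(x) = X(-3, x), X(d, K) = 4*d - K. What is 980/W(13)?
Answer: -196/5 ≈ -39.200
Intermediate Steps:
X(d, K) = -K + 4*d
W(x) = -12 - x (W(x) = -x + 4*(-3) = -x - 12 = -12 - x)
980/W(13) = 980/(-12 - 1*13) = 980/(-12 - 13) = 980/(-25) = 980*(-1/25) = -196/5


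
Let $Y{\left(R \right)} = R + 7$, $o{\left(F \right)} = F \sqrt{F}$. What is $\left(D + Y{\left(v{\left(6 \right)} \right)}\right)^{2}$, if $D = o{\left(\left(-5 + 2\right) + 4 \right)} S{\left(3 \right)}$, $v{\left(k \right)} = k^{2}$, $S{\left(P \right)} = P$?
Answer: $2116$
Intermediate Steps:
$o{\left(F \right)} = F^{\frac{3}{2}}$
$Y{\left(R \right)} = 7 + R$
$D = 3$ ($D = \left(\left(-5 + 2\right) + 4\right)^{\frac{3}{2}} \cdot 3 = \left(-3 + 4\right)^{\frac{3}{2}} \cdot 3 = 1^{\frac{3}{2}} \cdot 3 = 1 \cdot 3 = 3$)
$\left(D + Y{\left(v{\left(6 \right)} \right)}\right)^{2} = \left(3 + \left(7 + 6^{2}\right)\right)^{2} = \left(3 + \left(7 + 36\right)\right)^{2} = \left(3 + 43\right)^{2} = 46^{2} = 2116$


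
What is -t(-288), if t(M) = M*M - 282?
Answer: -82662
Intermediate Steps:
t(M) = -282 + M² (t(M) = M² - 282 = -282 + M²)
-t(-288) = -(-282 + (-288)²) = -(-282 + 82944) = -1*82662 = -82662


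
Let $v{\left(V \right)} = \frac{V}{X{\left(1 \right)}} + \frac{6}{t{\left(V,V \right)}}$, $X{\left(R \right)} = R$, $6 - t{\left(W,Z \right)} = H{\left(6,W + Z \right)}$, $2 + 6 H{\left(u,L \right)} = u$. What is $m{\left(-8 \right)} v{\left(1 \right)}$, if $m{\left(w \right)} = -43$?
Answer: $- \frac{731}{8} \approx -91.375$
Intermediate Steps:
$H{\left(u,L \right)} = - \frac{1}{3} + \frac{u}{6}$
$t{\left(W,Z \right)} = \frac{16}{3}$ ($t{\left(W,Z \right)} = 6 - \left(- \frac{1}{3} + \frac{1}{6} \cdot 6\right) = 6 - \left(- \frac{1}{3} + 1\right) = 6 - \frac{2}{3} = \frac{16}{3}$)
$v{\left(V \right)} = \frac{9}{8} + V$ ($v{\left(V \right)} = \frac{V}{1} + \frac{6}{\frac{16}{3}} = V 1 + 6 \cdot \frac{3}{16} = V + \frac{9}{8} = \frac{9}{8} + V$)
$m{\left(-8 \right)} v{\left(1 \right)} = - 43 \left(\frac{9}{8} + 1\right) = \left(-43\right) \frac{17}{8} = - \frac{731}{8}$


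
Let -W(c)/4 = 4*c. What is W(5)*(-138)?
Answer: 11040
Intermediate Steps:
W(c) = -16*c
W(5)*(-138) = -16*5*(-138) = -80*(-138) = 11040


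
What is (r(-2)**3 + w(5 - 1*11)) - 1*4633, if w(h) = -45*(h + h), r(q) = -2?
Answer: -4101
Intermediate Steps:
w(h) = -90*h
(r(-2)**3 + w(5 - 1*11)) - 1*4633 = ((-2)**3 - 90*(5 - 1*11)) - 1*4633 = (-8 - 90*(5 - 11)) - 4633 = (-8 - 90*(-6)) - 4633 = (-8 + 540) - 4633 = 532 - 4633 = -4101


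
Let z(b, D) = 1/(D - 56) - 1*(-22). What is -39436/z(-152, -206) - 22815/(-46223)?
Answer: -28085604523/15669597 ≈ -1792.4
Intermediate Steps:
z(b, D) = 22 + 1/(-56 + D) (z(b, D) = 1/(-56 + D) + 22 = 22 + 1/(-56 + D))
-39436/z(-152, -206) - 22815/(-46223) = -39436*(-56 - 206)/(-1231 + 22*(-206)) - 22815/(-46223) = -39436*(-262/(-1231 - 4532)) - 22815*(-1/46223) = -39436/((-1/262*(-5763))) + 22815/46223 = -39436/5763/262 + 22815/46223 = -39436*262/5763 + 22815/46223 = -10332232/5763 + 22815/46223 = -28085604523/15669597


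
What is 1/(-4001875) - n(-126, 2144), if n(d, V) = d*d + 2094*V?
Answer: -18030095647501/4001875 ≈ -4.5054e+6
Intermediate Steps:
n(d, V) = d² + 2094*V
1/(-4001875) - n(-126, 2144) = 1/(-4001875) - ((-126)² + 2094*2144) = -1/4001875 - (15876 + 4489536) = -1/4001875 - 1*4505412 = -1/4001875 - 4505412 = -18030095647501/4001875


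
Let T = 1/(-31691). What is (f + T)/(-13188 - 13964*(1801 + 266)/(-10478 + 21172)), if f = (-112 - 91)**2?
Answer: -3491469136523/1346044009365 ≈ -2.5939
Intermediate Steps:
f = 41209 (f = (-203)**2 = 41209)
T = -1/31691 ≈ -3.1555e-5
(f + T)/(-13188 - 13964*(1801 + 266)/(-10478 + 21172)) = (41209 - 1/31691)/(-13188 - 13964*(1801 + 266)/(-10478 + 21172)) = 1305954418/(31691*(-13188 - 13964/(10694/2067))) = 1305954418/(31691*(-13188 - 13964/(10694*(1/2067)))) = 1305954418/(31691*(-13188 - 13964/10694/2067)) = 1305954418/(31691*(-13188 - 13964*2067/10694)) = 1305954418/(31691*(-13188 - 14431794/5347)) = 1305954418/(31691*(-84948030/5347)) = (1305954418/31691)*(-5347/84948030) = -3491469136523/1346044009365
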